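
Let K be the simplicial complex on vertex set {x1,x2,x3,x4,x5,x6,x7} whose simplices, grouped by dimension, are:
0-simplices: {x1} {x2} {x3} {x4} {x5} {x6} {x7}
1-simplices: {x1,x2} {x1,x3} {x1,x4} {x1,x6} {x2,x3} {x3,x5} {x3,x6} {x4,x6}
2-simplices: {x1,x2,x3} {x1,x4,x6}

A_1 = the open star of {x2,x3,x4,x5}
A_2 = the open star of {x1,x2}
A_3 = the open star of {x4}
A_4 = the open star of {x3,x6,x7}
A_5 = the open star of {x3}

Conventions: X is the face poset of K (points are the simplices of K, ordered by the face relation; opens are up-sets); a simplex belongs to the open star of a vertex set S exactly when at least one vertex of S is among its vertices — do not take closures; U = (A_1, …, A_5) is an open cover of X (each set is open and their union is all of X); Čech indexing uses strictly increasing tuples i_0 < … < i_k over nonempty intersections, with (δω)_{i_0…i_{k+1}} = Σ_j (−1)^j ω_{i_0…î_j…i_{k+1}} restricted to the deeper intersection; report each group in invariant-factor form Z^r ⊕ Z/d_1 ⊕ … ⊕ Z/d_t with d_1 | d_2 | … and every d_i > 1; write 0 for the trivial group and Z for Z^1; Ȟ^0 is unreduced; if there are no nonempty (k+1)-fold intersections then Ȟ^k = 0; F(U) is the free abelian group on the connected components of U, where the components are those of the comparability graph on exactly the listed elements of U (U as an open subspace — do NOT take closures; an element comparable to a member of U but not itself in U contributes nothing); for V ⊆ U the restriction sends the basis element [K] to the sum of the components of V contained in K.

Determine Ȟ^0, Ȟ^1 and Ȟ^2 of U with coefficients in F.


nerve simplices:
  A1={{x2},{x3},{x4},{x5},{x1,x2},{x1,x3},{x1,x4},{x2,x3},{x3,x5},{x3,x6},{x4,x6},{x1,x2,x3},{x1,x4,x6}} A2={{x1},{x2},{x1,x2},{x1,x3},{x1,x4},{x1,x6},{x2,x3},{x1,x2,x3},{x1,x4,x6}} A3={{x4},{x1,x4},{x4,x6},{x1,x4,x6}} A4={{x3},{x6},{x7},{x1,x3},{x1,x6},{x2,x3},{x3,x5},{x3,x6},{x4,x6},{x1,x2,x3},{x1,x4,x6}} A5={{x3},{x1,x3},{x2,x3},{x3,x5},{x3,x6},{x1,x2,x3}}
  A12={{x2},{x1,x2},{x1,x3},{x1,x4},{x2,x3},{x1,x2,x3},{x1,x4,x6}} A13={{x4},{x1,x4},{x4,x6},{x1,x4,x6}} A14={{x3},{x1,x3},{x2,x3},{x3,x5},{x3,x6},{x4,x6},{x1,x2,x3},{x1,x4,x6}} A15={{x3},{x1,x3},{x2,x3},{x3,x5},{x3,x6},{x1,x2,x3}} A23={{x1,x4},{x1,x4,x6}} A24={{x1,x3},{x1,x6},{x2,x3},{x1,x2,x3},{x1,x4,x6}} A25={{x1,x3},{x2,x3},{x1,x2,x3}} A34={{x4,x6},{x1,x4,x6}} A45={{x3},{x1,x3},{x2,x3},{x3,x5},{x3,x6},{x1,x2,x3}}
  A123={{x1,x4},{x1,x4,x6}} A124={{x1,x3},{x2,x3},{x1,x2,x3},{x1,x4,x6}} A125={{x1,x3},{x2,x3},{x1,x2,x3}} A134={{x4,x6},{x1,x4,x6}} A145={{x3},{x1,x3},{x2,x3},{x3,x5},{x3,x6},{x1,x2,x3}} A234={{x1,x4,x6}} A245={{x1,x3},{x2,x3},{x1,x2,x3}}
  A1234={{x1,x4,x6}} A1245={{x1,x3},{x2,x3},{x1,x2,x3}}
components per intersection:
  A1: {{x2},{x3},{x5},{x1,x2},{x1,x3},{x2,x3},{x3,x5},{x3,x6},{x1,x2,x3}} {{x4},{x1,x4},{x4,x6},{x1,x4,x6}}
  A2: {{x1},{x2},{x1,x2},{x1,x3},{x1,x4},{x1,x6},{x2,x3},{x1,x2,x3},{x1,x4,x6}}
  A3: {{x4},{x1,x4},{x4,x6},{x1,x4,x6}}
  A4: {{x3},{x6},{x1,x3},{x1,x6},{x2,x3},{x3,x5},{x3,x6},{x4,x6},{x1,x2,x3},{x1,x4,x6}} {{x7}}
  A5: {{x3},{x1,x3},{x2,x3},{x3,x5},{x3,x6},{x1,x2,x3}}
  A12: {{x2},{x1,x2},{x1,x3},{x2,x3},{x1,x2,x3}} {{x1,x4},{x1,x4,x6}}
  A13: {{x4},{x1,x4},{x4,x6},{x1,x4,x6}}
  A14: {{x3},{x1,x3},{x2,x3},{x3,x5},{x3,x6},{x1,x2,x3}} {{x4,x6},{x1,x4,x6}}
  A15: {{x3},{x1,x3},{x2,x3},{x3,x5},{x3,x6},{x1,x2,x3}}
  A23: {{x1,x4},{x1,x4,x6}}
  A24: {{x1,x3},{x2,x3},{x1,x2,x3}} {{x1,x6},{x1,x4,x6}}
  A25: {{x1,x3},{x2,x3},{x1,x2,x3}}
  A34: {{x4,x6},{x1,x4,x6}}
  A45: {{x3},{x1,x3},{x2,x3},{x3,x5},{x3,x6},{x1,x2,x3}}
  A123: {{x1,x4},{x1,x4,x6}}
  A124: {{x1,x3},{x2,x3},{x1,x2,x3}} {{x1,x4,x6}}
  A125: {{x1,x3},{x2,x3},{x1,x2,x3}}
  A134: {{x4,x6},{x1,x4,x6}}
  A145: {{x3},{x1,x3},{x2,x3},{x3,x5},{x3,x6},{x1,x2,x3}}
  A234: {{x1,x4,x6}}
  A245: {{x1,x3},{x2,x3},{x1,x2,x3}}
  A1234: {{x1,x4,x6}}
  A1245: {{x1,x3},{x2,x3},{x1,x2,x3}}
C dims 7,12,8,2; δ0: rk 5, SNF 1^5; δ1: rk 6, SNF 1^6; δ2: rk 2, SNF 1^2
degree 0: 7−5−0 = 2 → Ȟ^0 ≅ Z^2
degree 1: 12−6−5 = 1 → Ȟ^1 ≅ Z
degree 2: 8−2−6 = 0 → Ȟ^2 ≅ 0

Ȟ^0 ≅ Z^2, Ȟ^1 ≅ Z, Ȟ^2 ≅ 0


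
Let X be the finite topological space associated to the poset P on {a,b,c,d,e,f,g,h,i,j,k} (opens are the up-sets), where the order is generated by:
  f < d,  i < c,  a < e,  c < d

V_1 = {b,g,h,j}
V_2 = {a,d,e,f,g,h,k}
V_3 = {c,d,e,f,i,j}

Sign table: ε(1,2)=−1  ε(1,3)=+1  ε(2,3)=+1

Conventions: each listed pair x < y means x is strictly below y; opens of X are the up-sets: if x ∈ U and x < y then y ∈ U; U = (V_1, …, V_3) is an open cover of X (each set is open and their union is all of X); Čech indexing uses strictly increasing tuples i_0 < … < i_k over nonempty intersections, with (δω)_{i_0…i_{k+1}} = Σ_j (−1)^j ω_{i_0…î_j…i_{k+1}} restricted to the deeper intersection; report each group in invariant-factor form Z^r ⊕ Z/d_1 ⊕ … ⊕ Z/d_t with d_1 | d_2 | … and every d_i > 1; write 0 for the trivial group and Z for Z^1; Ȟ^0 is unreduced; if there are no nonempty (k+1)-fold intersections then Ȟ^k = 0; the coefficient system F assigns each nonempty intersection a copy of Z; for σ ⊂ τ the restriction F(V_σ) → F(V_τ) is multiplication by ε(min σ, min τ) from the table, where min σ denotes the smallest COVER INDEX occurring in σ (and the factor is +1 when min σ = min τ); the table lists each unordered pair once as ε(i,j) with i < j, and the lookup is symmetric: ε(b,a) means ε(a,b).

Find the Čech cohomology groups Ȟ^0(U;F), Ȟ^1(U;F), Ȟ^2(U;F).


Ȟ^0(U;F) ≅ 0,  Ȟ^1(U;F) ≅ Z/2,  Ȟ^2(U;F) ≅ 0

nerve simplices:
  V12={g,h} V13={j} V23={d,e,f}
C dims 3,3; δ0: rk 3, SNF 1^2·2
degree 0: 3−3−0 = 0 → Ȟ^0 ≅ 0
degree 1: 3−0−3 = 0 plus torsion [2] → Ȟ^1 ≅ Z/2
degree 2: 0−0−0 = 0 → Ȟ^2 ≅ 0


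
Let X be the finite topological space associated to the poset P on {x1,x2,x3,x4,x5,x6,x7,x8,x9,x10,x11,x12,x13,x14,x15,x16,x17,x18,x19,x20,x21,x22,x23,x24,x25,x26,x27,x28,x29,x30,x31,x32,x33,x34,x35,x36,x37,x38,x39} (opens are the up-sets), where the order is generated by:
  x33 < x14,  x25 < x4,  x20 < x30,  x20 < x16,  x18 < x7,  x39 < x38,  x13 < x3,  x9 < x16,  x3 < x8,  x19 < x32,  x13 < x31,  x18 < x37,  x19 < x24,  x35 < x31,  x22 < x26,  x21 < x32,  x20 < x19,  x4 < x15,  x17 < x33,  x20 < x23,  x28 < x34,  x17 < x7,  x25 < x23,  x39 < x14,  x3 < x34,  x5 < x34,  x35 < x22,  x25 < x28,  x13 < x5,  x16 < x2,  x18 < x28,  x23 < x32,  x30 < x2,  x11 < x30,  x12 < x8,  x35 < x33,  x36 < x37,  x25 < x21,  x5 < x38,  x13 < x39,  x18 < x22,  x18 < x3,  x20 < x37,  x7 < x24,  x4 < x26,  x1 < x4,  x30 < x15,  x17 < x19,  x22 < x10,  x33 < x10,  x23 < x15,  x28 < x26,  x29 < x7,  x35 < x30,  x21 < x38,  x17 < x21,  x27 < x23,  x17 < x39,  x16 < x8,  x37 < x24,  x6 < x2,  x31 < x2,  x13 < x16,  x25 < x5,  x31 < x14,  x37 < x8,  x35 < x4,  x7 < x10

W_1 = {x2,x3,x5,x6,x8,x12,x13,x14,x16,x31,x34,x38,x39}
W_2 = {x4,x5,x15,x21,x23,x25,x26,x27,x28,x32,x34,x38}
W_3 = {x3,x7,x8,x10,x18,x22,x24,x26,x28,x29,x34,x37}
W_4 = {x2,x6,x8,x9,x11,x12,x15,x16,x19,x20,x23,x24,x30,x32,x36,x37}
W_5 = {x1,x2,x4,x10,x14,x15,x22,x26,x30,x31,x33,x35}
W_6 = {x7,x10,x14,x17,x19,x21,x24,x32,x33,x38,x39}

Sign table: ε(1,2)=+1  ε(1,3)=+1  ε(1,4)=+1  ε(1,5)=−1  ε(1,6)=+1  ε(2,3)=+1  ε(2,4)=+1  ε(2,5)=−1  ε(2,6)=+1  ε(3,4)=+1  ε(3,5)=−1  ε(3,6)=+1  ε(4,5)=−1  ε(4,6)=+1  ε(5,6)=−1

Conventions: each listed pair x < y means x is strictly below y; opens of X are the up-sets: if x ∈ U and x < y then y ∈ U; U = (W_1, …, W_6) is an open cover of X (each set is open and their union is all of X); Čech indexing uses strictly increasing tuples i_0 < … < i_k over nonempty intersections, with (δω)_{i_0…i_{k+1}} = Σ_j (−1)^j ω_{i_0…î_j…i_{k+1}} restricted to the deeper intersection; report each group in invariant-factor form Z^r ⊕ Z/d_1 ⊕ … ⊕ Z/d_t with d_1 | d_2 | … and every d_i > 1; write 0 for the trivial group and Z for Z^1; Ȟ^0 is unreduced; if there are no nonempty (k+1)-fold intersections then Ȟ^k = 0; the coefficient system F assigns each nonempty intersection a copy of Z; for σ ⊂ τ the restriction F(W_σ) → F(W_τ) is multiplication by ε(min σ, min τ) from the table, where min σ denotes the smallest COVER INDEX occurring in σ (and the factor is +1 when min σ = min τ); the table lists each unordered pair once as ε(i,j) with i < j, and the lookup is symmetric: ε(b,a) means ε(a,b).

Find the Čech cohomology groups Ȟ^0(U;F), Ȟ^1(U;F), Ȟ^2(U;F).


nonempty overlaps:
  W12={x5,x34,x38} W13={x3,x8,x34} W14={x2,x6,x8,x12,x16} W15={x2,x14,x31} W16={x14,x38,x39} W23={x26,x28,x34} W24={x15,x23,x32} W25={x4,x15,x26} W26={x21,x32,x38} W34={x8,x24,x37} W35={x10,x22,x26} W36={x7,x10,x24} W45={x2,x15,x30} W46={x19,x24,x32} W56={x10,x14,x33}
  W123={x34} W126={x38} W134={x8} W145={x2} W156={x14} W235={x26} W245={x15} W246={x32} W346={x24} W356={x10}
C dims 6,15,10; δ0: rk 5, SNF 1^5; δ1: rk 10, SNF 1^9·2
degree 0: 6−5−0 = 1 → Ȟ^0 ≅ Z
degree 1: 15−10−5 = 0 → Ȟ^1 ≅ 0
degree 2: 10−0−10 = 0 plus torsion [2] → Ȟ^2 ≅ Z/2

Ȟ^0(U;F) ≅ Z, Ȟ^1(U;F) ≅ 0, Ȟ^2(U;F) ≅ Z/2


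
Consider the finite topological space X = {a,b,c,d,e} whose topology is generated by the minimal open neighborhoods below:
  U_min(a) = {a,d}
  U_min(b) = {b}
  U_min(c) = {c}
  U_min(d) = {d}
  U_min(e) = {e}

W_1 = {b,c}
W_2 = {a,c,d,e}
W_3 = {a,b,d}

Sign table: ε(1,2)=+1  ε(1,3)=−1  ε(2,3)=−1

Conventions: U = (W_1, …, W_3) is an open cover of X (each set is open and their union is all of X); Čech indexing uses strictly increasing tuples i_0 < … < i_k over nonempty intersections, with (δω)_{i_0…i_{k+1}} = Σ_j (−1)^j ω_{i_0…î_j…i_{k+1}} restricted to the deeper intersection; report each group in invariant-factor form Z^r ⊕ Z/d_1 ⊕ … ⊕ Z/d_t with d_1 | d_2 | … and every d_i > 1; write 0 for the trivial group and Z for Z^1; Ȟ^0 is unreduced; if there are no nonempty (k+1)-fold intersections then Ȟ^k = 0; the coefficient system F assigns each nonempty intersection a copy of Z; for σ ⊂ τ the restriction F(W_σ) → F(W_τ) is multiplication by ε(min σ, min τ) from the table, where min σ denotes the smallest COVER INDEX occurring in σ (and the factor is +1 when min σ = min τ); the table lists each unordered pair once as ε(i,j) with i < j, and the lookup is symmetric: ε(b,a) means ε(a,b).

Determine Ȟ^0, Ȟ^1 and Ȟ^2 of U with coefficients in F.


nerve simplices:
  W12={c} W13={b} W23={a,d}
C dims 3,3; δ0: rk 2, SNF 1^2
degree 0: 3−2−0 = 1 → Ȟ^0 ≅ Z
degree 1: 3−0−2 = 1 → Ȟ^1 ≅ Z
degree 2: 0−0−0 = 0 → Ȟ^2 ≅ 0

Ȟ^0 = Z,  Ȟ^1 = Z,  Ȟ^2 = 0


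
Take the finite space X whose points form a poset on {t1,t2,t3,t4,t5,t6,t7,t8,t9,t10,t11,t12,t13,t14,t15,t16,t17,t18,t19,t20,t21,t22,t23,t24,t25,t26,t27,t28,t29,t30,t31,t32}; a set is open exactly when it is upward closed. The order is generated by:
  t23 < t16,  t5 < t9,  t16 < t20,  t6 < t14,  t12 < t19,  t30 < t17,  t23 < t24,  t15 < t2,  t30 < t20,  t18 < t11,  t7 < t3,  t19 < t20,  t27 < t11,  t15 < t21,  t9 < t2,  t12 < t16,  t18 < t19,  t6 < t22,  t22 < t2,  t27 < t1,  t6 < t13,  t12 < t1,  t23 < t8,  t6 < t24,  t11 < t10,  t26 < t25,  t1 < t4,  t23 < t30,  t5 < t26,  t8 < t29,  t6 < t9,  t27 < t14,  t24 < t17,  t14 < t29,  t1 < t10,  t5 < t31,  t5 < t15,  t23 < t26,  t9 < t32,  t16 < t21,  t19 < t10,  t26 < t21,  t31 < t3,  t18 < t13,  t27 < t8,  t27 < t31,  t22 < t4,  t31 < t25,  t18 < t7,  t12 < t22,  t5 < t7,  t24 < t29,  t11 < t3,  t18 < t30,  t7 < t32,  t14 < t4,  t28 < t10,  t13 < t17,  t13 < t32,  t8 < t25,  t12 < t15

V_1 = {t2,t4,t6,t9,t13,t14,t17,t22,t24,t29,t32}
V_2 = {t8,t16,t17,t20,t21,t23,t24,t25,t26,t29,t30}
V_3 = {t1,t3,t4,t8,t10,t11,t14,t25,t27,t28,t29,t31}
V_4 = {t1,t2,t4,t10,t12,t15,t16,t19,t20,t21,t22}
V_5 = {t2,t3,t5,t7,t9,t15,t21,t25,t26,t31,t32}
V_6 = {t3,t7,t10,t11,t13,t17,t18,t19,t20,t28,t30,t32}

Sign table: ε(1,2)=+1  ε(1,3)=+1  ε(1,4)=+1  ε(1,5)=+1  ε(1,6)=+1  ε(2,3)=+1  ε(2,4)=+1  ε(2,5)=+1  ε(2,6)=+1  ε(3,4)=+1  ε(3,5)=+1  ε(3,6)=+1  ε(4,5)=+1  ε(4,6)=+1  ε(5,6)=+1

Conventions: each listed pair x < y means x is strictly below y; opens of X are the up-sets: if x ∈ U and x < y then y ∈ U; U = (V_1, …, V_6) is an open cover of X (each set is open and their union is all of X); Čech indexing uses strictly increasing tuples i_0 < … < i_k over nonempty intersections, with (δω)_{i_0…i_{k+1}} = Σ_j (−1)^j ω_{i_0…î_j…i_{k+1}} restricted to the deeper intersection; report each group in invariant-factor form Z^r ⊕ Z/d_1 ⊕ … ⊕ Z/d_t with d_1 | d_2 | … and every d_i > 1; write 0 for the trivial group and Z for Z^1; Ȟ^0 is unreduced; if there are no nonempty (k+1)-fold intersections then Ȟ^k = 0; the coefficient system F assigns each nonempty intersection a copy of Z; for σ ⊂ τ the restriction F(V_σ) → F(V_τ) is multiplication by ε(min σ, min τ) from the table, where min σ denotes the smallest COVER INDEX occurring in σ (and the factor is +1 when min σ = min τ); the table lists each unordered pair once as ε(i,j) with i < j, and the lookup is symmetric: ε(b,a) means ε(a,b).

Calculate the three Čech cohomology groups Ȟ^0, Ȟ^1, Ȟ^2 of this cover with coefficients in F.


nerve simplices:
  V12={t17,t24,t29} V13={t4,t14,t29} V14={t2,t4,t22} V15={t2,t9,t32} V16={t13,t17,t32} V23={t8,t25,t29} V24={t16,t20,t21} V25={t21,t25,t26} V26={t17,t20,t30} V34={t1,t4,t10} V35={t3,t25,t31} V36={t3,t10,t11,t28} V45={t2,t15,t21} V46={t10,t19,t20} V56={t3,t7,t32}
  V123={t29} V126={t17} V134={t4} V145={t2} V156={t32} V235={t25} V245={t21} V246={t20} V346={t10} V356={t3}
C dims 6,15,10; δ0: rk 5, SNF 1^5; δ1: rk 10, SNF 1^9·2
degree 0: 6−5−0 = 1 → Ȟ^0 ≅ Z
degree 1: 15−10−5 = 0 → Ȟ^1 ≅ 0
degree 2: 10−0−10 = 0 plus torsion [2] → Ȟ^2 ≅ Z/2

Ȟ^0 = Z, Ȟ^1 = 0 and Ȟ^2 = Z/2


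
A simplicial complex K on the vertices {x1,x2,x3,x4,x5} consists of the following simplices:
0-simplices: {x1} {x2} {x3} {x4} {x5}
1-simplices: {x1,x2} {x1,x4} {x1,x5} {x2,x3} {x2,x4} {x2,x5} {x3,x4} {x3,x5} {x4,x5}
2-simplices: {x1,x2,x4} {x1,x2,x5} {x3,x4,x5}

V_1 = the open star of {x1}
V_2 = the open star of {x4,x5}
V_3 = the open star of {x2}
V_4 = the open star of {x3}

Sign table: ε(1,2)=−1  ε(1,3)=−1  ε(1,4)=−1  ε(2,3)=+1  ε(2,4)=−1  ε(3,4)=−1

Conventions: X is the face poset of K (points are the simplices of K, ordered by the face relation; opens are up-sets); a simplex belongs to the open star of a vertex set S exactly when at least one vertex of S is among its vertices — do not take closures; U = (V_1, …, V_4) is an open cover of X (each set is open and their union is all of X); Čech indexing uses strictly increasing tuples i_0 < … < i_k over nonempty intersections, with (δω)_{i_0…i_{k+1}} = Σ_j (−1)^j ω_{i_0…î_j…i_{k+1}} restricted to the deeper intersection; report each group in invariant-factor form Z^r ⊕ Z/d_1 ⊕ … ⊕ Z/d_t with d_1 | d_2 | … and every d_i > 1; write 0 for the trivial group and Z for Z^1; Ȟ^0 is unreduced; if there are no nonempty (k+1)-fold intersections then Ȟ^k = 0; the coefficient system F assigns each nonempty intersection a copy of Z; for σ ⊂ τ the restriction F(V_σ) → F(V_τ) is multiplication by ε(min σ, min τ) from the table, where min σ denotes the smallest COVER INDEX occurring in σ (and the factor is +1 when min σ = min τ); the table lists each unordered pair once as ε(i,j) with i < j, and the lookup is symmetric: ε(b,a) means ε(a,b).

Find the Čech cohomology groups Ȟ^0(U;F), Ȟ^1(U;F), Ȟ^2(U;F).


intersection data:
  V1={{x1},{x1,x2},{x1,x4},{x1,x5},{x1,x2,x4},{x1,x2,x5}} V2={{x4},{x5},{x1,x4},{x1,x5},{x2,x4},{x2,x5},{x3,x4},{x3,x5},{x4,x5},{x1,x2,x4},{x1,x2,x5},{x3,x4,x5}} V3={{x2},{x1,x2},{x2,x3},{x2,x4},{x2,x5},{x1,x2,x4},{x1,x2,x5}} V4={{x3},{x2,x3},{x3,x4},{x3,x5},{x3,x4,x5}}
  V12={{x1,x4},{x1,x5},{x1,x2,x4},{x1,x2,x5}} V13={{x1,x2},{x1,x2,x4},{x1,x2,x5}} V23={{x2,x4},{x2,x5},{x1,x2,x4},{x1,x2,x5}} V24={{x3,x4},{x3,x5},{x3,x4,x5}} V34={{x2,x3}}
  V123={{x1,x2,x4},{x1,x2,x5}}
C dims 4,5,1; δ0: rk 3, SNF 1^3; δ1: rk 1, SNF 1^1
Ȟ^0 = (4 − 3) − 0 = 1, so Ȟ^0 ≅ Z
Ȟ^1 = (5 − 1) − 3 = 1, so Ȟ^1 ≅ Z
Ȟ^2 = (1 − 0) − 1 = 0, so Ȟ^2 ≅ 0

Ȟ^0 = Z, Ȟ^1 = Z, Ȟ^2 = 0


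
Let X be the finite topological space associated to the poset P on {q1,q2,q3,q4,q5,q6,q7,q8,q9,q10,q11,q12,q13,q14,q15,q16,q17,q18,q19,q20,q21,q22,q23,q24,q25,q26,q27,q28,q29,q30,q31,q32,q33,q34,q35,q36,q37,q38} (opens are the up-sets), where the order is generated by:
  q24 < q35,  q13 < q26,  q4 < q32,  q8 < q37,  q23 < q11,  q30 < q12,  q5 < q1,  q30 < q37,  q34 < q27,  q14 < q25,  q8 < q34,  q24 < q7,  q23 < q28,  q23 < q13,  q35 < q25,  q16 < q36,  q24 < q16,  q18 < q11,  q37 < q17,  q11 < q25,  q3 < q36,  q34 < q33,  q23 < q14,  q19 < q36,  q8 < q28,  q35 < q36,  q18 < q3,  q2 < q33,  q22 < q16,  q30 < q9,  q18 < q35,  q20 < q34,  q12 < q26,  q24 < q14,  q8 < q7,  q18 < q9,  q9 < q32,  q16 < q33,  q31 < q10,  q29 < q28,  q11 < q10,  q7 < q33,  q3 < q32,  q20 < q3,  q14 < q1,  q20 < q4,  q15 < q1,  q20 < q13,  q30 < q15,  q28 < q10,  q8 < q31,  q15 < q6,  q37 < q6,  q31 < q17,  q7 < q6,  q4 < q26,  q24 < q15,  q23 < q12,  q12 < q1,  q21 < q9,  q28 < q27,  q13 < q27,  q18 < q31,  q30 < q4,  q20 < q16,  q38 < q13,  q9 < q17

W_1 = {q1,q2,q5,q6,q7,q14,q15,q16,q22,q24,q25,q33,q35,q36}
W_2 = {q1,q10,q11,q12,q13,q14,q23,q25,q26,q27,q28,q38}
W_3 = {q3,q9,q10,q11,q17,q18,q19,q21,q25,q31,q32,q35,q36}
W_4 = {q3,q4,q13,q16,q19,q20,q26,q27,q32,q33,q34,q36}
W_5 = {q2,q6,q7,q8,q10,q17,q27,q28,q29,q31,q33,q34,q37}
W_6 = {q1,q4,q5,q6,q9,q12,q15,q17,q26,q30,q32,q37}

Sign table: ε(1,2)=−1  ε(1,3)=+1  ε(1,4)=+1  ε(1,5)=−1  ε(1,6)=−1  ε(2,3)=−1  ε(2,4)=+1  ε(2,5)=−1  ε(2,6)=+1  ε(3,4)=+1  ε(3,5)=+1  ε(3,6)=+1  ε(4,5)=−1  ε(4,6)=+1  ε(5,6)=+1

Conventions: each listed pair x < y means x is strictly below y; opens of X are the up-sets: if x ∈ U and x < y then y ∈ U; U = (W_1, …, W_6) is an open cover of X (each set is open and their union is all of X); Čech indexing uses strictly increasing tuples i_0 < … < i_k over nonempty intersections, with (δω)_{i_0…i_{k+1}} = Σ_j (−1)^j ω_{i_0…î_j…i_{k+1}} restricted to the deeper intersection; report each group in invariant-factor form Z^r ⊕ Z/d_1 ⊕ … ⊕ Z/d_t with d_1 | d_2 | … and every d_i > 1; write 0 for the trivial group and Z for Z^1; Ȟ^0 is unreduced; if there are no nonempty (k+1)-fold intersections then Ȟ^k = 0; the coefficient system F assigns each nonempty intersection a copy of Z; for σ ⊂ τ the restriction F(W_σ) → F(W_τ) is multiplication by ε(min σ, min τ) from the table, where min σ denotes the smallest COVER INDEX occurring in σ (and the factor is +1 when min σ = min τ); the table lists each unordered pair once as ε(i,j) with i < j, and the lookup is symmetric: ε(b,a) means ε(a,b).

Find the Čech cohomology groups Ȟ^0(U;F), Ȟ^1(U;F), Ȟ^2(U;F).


nerve simplices:
  W12={q1,q14,q25} W13={q25,q35,q36} W14={q16,q33,q36} W15={q2,q6,q7,q33} W16={q1,q5,q6,q15} W23={q10,q11,q25} W24={q13,q26,q27} W25={q10,q27,q28} W26={q1,q12,q26} W34={q3,q19,q32,q36} W35={q10,q17,q31} W36={q9,q17,q32} W45={q27,q33,q34} W46={q4,q26,q32} W56={q6,q17,q37}
  W123={q25} W126={q1} W134={q36} W145={q33} W156={q6} W235={q10} W245={q27} W246={q26} W346={q32} W356={q17}
C dims 6,15,10; δ0: rk 6, SNF 1^5·2; δ1: rk 9, SNF 1^9
degree 0: 6−6−0 = 0 → Ȟ^0 ≅ 0
degree 1: 15−9−6 = 0 plus torsion [2] → Ȟ^1 ≅ Z/2
degree 2: 10−0−9 = 1 → Ȟ^2 ≅ Z

Ȟ^0 ≅ 0, Ȟ^1 ≅ Z/2 and Ȟ^2 ≅ Z


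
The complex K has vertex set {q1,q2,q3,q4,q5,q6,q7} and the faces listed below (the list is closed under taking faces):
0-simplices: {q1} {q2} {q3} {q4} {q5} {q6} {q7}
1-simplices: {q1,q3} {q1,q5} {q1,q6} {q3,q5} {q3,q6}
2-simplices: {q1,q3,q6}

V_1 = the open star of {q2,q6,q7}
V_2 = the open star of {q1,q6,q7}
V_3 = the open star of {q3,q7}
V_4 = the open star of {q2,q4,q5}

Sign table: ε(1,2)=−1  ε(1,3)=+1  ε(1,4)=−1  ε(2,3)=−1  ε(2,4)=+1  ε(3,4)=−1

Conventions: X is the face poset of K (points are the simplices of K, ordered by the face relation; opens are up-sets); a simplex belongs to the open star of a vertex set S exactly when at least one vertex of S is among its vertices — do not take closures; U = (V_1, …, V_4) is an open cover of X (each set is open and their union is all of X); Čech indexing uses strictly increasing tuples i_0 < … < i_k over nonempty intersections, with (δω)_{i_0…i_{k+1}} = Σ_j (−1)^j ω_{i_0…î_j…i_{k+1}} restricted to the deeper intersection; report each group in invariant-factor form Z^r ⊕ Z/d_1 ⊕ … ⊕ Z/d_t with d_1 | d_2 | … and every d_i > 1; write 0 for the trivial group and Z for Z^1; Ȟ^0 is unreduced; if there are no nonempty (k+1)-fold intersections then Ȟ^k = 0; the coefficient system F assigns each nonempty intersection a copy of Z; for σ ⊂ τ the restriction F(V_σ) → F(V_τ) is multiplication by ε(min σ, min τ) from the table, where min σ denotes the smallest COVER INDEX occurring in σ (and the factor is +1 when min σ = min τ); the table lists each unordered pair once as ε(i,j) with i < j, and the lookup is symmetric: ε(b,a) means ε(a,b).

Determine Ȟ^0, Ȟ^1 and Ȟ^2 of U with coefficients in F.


Ȟ^0 = Z; Ȟ^1 = Z^2; Ȟ^2 = 0

nonempty overlaps:
  V1={{q2},{q6},{q7},{q1,q6},{q3,q6},{q1,q3,q6}} V2={{q1},{q6},{q7},{q1,q3},{q1,q5},{q1,q6},{q3,q6},{q1,q3,q6}} V3={{q3},{q7},{q1,q3},{q3,q5},{q3,q6},{q1,q3,q6}} V4={{q2},{q4},{q5},{q1,q5},{q3,q5}}
  V12={{q6},{q7},{q1,q6},{q3,q6},{q1,q3,q6}} V13={{q7},{q3,q6},{q1,q3,q6}} V14={{q2}} V23={{q7},{q1,q3},{q3,q6},{q1,q3,q6}} V24={{q1,q5}} V34={{q3,q5}}
  V123={{q7},{q3,q6},{q1,q3,q6}}
C dims 4,6,1; δ0: rk 3, SNF 1^3; δ1: rk 1, SNF 1^1
degree 0: 4−3−0 = 1 → Ȟ^0 ≅ Z
degree 1: 6−1−3 = 2 → Ȟ^1 ≅ Z^2
degree 2: 1−0−1 = 0 → Ȟ^2 ≅ 0


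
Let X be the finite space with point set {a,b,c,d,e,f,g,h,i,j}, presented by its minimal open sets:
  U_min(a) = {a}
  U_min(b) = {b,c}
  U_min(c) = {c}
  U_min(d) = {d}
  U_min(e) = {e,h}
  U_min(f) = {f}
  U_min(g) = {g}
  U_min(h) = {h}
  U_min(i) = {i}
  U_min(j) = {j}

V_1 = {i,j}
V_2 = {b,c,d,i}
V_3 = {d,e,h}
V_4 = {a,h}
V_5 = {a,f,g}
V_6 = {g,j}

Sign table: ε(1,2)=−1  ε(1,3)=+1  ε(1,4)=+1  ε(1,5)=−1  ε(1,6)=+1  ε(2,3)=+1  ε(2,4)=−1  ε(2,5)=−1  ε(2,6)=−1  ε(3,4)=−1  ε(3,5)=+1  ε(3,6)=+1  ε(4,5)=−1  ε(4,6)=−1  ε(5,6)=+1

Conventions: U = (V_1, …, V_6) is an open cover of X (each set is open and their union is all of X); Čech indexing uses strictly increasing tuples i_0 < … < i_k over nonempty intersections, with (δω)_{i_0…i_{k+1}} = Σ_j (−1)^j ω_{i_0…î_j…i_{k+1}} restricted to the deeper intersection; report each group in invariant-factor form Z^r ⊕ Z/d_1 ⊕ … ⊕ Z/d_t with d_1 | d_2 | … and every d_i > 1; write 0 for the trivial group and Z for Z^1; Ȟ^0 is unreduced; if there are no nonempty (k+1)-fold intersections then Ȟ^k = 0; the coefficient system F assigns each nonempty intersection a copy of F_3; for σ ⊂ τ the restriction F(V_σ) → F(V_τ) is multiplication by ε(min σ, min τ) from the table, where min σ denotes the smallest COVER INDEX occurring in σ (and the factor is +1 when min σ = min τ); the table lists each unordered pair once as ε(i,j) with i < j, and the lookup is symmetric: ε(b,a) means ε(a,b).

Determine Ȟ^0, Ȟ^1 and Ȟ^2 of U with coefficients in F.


Ȟ^0 = 0,  Ȟ^1 = 0,  Ȟ^2 = 0

cover nerve:
  V12={i} V16={j} V23={d} V34={h} V45={a} V56={g}
C dims 6,6; δ0: rk_F3 6
Ȟ^0: (6−6)−0=0 ⇒ 0
Ȟ^1: (6−0)−6=0 ⇒ 0
Ȟ^2: (0−0)−0=0 ⇒ 0


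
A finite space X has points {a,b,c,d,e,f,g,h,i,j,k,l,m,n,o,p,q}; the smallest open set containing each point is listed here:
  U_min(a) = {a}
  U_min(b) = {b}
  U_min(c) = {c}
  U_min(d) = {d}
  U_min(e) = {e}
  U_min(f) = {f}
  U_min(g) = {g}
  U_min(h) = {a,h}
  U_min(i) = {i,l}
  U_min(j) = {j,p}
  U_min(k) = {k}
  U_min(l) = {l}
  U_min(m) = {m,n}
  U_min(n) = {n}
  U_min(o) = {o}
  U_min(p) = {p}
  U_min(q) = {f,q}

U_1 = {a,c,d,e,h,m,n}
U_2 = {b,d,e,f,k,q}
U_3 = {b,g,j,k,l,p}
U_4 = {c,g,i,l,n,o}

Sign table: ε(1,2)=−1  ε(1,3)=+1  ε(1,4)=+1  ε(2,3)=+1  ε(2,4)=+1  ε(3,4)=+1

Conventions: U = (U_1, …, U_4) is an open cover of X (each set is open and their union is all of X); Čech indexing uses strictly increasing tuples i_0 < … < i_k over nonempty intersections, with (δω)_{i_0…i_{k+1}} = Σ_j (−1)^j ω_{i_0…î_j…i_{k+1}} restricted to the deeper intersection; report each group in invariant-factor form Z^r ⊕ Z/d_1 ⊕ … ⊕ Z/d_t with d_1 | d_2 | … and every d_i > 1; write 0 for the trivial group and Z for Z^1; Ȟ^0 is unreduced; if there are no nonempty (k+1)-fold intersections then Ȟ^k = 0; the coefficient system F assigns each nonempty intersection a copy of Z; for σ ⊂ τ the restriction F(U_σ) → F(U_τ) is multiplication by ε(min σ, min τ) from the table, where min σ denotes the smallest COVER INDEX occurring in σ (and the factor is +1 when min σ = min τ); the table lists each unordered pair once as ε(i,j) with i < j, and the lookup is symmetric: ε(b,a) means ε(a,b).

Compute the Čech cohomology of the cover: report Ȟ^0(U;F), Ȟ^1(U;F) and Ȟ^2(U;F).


intersection data:
  U12={d,e} U14={c,n} U23={b,k} U34={g,l}
C dims 4,4; δ0: rk 4, SNF 1^3·2
Ȟ^0 = (4 − 4) − 0 = 0, so Ȟ^0 ≅ 0
Ȟ^1 = (4 − 0) − 4 = 0 plus torsion [2], so Ȟ^1 ≅ Z/2
Ȟ^2 = (0 − 0) − 0 = 0, so Ȟ^2 ≅ 0

Ȟ^0 = 0; Ȟ^1 = Z/2; Ȟ^2 = 0


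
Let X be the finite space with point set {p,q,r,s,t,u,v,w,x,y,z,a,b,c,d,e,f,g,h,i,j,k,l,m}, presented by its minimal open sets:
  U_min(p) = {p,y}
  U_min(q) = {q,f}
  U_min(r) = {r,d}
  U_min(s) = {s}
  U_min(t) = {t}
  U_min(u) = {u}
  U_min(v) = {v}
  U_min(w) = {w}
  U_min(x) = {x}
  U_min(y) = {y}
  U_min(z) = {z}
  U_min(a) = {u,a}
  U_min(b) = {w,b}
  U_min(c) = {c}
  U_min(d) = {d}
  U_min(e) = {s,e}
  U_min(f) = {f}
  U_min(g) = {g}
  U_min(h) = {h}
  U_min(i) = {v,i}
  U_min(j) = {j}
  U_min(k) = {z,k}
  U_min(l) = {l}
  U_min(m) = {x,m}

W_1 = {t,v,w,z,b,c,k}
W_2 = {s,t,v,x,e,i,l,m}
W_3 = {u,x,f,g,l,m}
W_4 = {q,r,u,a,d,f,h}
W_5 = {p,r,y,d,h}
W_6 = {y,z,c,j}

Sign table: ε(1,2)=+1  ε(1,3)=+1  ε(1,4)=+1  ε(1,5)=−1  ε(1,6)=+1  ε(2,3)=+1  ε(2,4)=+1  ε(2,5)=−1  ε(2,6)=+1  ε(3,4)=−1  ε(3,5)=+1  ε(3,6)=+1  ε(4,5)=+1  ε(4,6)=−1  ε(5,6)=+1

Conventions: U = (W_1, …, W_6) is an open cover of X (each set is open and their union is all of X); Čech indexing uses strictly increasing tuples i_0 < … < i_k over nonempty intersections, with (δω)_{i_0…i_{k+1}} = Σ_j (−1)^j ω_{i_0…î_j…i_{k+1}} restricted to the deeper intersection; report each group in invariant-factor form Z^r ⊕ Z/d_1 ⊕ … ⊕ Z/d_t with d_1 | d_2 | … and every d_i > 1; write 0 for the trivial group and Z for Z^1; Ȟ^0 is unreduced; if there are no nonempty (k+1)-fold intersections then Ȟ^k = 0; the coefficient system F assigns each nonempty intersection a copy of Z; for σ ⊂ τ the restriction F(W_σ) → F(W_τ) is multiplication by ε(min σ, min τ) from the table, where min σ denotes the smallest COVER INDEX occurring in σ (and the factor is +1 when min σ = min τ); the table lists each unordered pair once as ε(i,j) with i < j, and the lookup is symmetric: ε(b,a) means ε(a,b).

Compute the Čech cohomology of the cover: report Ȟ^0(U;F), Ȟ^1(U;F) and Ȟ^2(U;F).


Ȟ^0 = 0,  Ȟ^1 = Z/2,  Ȟ^2 = 0

nerve of the cover:
  W12={t,v} W16={z,c} W23={x,l,m} W34={u,f} W45={r,d,h} W56={y}
C dims 6,6; δ0: rk 6, SNF 1^5·2
Ȟ^0 = (6 − 6) − 0 = 0, so Ȟ^0 ≅ 0
Ȟ^1 = (6 − 0) − 6 = 0 plus torsion [2], so Ȟ^1 ≅ Z/2
Ȟ^2 = (0 − 0) − 0 = 0, so Ȟ^2 ≅ 0


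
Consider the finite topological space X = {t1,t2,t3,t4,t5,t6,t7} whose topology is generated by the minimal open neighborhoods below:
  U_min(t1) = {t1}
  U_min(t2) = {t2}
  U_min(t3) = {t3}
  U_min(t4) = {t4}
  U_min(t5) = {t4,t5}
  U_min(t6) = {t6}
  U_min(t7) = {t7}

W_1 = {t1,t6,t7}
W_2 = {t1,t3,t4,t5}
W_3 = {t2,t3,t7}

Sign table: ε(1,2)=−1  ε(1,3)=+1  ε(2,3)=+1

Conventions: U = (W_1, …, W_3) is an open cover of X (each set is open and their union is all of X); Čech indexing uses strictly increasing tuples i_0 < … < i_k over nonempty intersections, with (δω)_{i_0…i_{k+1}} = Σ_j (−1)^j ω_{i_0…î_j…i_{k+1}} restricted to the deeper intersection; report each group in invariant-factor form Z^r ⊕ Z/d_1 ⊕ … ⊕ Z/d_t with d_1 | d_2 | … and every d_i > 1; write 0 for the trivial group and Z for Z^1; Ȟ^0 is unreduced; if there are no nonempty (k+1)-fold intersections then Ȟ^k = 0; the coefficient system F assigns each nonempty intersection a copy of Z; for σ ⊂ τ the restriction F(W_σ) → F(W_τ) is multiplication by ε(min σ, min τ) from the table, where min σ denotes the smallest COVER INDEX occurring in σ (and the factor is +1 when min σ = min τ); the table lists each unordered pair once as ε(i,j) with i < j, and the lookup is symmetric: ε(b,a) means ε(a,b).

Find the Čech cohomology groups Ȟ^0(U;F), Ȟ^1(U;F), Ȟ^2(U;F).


nerve simplices:
  W12={t1} W13={t7} W23={t3}
C dims 3,3; δ0: rk 3, SNF 1^2·2
degree 0: 3−3−0 = 0 → Ȟ^0 ≅ 0
degree 1: 3−0−3 = 0 plus torsion [2] → Ȟ^1 ≅ Z/2
degree 2: 0−0−0 = 0 → Ȟ^2 ≅ 0

Ȟ^0(U;F) ≅ 0, Ȟ^1(U;F) ≅ Z/2, Ȟ^2(U;F) ≅ 0


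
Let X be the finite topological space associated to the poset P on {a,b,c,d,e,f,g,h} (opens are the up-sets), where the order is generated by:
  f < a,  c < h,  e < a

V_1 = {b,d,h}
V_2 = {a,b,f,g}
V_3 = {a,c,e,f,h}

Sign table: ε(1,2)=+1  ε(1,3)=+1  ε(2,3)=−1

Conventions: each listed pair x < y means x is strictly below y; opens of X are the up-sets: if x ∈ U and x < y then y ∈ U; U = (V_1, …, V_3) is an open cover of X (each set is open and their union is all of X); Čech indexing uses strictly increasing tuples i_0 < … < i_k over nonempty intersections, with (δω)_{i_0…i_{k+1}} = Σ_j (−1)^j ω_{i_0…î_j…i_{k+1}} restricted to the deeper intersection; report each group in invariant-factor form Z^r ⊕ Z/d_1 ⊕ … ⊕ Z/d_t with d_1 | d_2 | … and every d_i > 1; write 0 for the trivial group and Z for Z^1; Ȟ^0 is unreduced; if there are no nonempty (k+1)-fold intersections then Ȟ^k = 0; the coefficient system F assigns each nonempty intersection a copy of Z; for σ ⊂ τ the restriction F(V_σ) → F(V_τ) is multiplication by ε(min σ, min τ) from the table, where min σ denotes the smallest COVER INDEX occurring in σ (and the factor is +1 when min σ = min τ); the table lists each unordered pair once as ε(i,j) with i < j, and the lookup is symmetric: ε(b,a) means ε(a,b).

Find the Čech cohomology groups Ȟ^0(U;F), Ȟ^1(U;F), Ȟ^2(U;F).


Ȟ^0(U;F) ≅ 0; Ȟ^1(U;F) ≅ Z/2; Ȟ^2(U;F) ≅ 0

nerve of the cover:
  V12={b} V13={h} V23={a,f}
C dims 3,3; δ0: rk 3, SNF 1^2·2
Ȟ^0 = (3 − 3) − 0 = 0, so Ȟ^0 ≅ 0
Ȟ^1 = (3 − 0) − 3 = 0 plus torsion [2], so Ȟ^1 ≅ Z/2
Ȟ^2 = (0 − 0) − 0 = 0, so Ȟ^2 ≅ 0


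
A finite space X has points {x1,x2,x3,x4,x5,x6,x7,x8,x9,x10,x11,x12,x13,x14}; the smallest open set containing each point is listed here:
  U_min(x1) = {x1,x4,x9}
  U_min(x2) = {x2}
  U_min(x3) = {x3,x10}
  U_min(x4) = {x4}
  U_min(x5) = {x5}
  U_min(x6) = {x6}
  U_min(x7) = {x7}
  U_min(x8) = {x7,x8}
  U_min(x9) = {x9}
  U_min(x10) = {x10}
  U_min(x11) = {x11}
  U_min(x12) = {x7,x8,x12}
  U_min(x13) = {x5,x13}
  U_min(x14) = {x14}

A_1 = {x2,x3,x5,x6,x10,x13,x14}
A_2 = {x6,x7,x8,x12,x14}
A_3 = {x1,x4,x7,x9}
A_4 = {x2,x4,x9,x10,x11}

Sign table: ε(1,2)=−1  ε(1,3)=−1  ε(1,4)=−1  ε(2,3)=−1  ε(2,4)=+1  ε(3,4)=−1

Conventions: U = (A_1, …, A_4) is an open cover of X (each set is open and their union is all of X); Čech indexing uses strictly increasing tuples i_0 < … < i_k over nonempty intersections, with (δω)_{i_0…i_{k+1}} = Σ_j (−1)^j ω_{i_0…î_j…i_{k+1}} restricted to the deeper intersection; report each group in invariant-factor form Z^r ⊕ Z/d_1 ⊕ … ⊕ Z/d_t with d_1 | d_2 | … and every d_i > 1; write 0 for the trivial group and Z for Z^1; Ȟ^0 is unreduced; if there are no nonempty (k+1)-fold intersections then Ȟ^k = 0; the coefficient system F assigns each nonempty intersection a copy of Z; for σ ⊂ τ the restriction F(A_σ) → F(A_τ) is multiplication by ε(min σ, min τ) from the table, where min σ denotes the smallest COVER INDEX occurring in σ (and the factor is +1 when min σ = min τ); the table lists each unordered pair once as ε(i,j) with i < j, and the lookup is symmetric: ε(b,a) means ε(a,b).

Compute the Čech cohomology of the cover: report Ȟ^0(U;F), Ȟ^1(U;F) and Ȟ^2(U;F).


Ȟ^0(U;F) ≅ Z,  Ȟ^1(U;F) ≅ Z,  Ȟ^2(U;F) ≅ 0

intersection data:
  A12={x6,x14} A14={x2,x10} A23={x7} A34={x4,x9}
C dims 4,4; δ0: rk 3, SNF 1^3
Ȟ^0 = (4 − 3) − 0 = 1, so Ȟ^0 ≅ Z
Ȟ^1 = (4 − 0) − 3 = 1, so Ȟ^1 ≅ Z
Ȟ^2 = (0 − 0) − 0 = 0, so Ȟ^2 ≅ 0


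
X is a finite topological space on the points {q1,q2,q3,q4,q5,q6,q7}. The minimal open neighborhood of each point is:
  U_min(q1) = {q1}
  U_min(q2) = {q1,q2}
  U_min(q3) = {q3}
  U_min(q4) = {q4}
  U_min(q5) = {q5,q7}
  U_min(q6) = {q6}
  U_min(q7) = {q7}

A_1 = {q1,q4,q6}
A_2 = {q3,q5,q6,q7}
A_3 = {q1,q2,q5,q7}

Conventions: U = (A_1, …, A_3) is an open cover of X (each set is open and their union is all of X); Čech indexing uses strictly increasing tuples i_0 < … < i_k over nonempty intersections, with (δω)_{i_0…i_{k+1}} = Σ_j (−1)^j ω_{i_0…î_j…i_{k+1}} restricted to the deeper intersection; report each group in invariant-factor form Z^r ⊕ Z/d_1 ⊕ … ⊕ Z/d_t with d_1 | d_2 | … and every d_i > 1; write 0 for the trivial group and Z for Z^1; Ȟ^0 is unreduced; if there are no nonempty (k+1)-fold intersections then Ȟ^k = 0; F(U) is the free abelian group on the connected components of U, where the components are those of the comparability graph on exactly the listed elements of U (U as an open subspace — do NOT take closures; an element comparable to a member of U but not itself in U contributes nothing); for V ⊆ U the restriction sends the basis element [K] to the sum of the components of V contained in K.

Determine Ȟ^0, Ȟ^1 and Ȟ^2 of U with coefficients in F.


nonempty overlaps:
  A12={q6} A13={q1} A23={q5,q7}
components per intersection:
  A1: {q1} {q4} {q6}
  A2: {q3} {q5,q7} {q6}
  A3: {q1,q2} {q5,q7}
  A12: {q6}
  A13: {q1}
  A23: {q5,q7}
C dims 8,3; δ0: rk 3, SNF 1^3
degree 0: 8−3−0 = 5 → Ȟ^0 ≅ Z^5
degree 1: 3−0−3 = 0 → Ȟ^1 ≅ 0
degree 2: 0−0−0 = 0 → Ȟ^2 ≅ 0

Ȟ^0 ≅ Z^5,  Ȟ^1 ≅ 0,  Ȟ^2 ≅ 0


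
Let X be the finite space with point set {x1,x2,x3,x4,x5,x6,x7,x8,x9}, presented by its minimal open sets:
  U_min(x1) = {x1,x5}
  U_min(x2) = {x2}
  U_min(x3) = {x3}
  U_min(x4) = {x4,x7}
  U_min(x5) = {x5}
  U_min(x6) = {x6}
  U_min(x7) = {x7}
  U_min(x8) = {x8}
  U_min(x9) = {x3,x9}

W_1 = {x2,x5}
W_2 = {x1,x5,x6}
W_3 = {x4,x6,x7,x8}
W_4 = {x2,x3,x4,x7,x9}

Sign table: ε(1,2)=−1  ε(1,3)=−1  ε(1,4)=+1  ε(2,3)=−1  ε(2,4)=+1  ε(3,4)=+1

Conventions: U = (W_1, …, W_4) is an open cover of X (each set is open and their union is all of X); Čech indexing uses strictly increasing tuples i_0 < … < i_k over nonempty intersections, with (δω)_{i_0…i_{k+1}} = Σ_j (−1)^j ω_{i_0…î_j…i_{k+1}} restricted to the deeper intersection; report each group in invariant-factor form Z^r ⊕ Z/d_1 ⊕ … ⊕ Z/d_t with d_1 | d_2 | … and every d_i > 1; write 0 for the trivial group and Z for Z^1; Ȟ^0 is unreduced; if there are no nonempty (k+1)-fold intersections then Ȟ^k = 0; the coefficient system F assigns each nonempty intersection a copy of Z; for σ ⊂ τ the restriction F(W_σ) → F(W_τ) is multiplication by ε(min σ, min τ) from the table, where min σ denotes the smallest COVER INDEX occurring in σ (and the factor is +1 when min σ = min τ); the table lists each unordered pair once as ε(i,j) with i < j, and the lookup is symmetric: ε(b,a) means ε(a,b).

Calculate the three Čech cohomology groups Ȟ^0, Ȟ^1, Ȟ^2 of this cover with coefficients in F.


nerve of the cover:
  W12={x5} W14={x2} W23={x6} W34={x4,x7}
C dims 4,4; δ0: rk 3, SNF 1^3
Ȟ^0 = (4 − 3) − 0 = 1, so Ȟ^0 ≅ Z
Ȟ^1 = (4 − 0) − 3 = 1, so Ȟ^1 ≅ Z
Ȟ^2 = (0 − 0) − 0 = 0, so Ȟ^2 ≅ 0

Ȟ^0 = Z, Ȟ^1 = Z, Ȟ^2 = 0


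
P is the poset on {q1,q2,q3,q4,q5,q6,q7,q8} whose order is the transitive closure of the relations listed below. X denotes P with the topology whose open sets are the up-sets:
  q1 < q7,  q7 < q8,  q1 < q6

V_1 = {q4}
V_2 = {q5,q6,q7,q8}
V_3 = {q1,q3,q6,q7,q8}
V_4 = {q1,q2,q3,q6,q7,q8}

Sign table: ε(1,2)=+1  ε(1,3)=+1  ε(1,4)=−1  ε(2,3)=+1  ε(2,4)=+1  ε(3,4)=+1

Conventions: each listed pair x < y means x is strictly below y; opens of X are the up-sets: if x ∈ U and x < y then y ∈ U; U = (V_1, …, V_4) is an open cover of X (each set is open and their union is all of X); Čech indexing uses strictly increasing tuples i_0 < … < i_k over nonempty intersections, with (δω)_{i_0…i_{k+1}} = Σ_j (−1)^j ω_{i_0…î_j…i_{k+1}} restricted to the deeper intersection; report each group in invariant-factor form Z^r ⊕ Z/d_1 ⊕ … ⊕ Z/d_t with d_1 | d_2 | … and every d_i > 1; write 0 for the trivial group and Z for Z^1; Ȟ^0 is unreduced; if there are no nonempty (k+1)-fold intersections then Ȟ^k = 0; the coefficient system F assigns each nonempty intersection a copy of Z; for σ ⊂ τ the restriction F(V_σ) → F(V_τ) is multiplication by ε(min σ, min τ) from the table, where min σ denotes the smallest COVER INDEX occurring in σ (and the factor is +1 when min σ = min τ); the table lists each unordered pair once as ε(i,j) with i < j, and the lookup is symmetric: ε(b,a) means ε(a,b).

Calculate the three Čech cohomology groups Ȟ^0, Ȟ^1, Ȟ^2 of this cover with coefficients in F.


nerve of the cover:
  V23={q6,q7,q8} V24={q6,q7,q8} V34={q1,q3,q6,q7,q8}
  V234={q6,q7,q8}
C dims 4,3,1; δ0: rk 2, SNF 1^2; δ1: rk 1, SNF 1^1
Ȟ^0 = (4 − 2) − 0 = 2, so Ȟ^0 ≅ Z^2
Ȟ^1 = (3 − 1) − 2 = 0, so Ȟ^1 ≅ 0
Ȟ^2 = (1 − 0) − 1 = 0, so Ȟ^2 ≅ 0

Ȟ^0 = Z^2, Ȟ^1 = 0, Ȟ^2 = 0


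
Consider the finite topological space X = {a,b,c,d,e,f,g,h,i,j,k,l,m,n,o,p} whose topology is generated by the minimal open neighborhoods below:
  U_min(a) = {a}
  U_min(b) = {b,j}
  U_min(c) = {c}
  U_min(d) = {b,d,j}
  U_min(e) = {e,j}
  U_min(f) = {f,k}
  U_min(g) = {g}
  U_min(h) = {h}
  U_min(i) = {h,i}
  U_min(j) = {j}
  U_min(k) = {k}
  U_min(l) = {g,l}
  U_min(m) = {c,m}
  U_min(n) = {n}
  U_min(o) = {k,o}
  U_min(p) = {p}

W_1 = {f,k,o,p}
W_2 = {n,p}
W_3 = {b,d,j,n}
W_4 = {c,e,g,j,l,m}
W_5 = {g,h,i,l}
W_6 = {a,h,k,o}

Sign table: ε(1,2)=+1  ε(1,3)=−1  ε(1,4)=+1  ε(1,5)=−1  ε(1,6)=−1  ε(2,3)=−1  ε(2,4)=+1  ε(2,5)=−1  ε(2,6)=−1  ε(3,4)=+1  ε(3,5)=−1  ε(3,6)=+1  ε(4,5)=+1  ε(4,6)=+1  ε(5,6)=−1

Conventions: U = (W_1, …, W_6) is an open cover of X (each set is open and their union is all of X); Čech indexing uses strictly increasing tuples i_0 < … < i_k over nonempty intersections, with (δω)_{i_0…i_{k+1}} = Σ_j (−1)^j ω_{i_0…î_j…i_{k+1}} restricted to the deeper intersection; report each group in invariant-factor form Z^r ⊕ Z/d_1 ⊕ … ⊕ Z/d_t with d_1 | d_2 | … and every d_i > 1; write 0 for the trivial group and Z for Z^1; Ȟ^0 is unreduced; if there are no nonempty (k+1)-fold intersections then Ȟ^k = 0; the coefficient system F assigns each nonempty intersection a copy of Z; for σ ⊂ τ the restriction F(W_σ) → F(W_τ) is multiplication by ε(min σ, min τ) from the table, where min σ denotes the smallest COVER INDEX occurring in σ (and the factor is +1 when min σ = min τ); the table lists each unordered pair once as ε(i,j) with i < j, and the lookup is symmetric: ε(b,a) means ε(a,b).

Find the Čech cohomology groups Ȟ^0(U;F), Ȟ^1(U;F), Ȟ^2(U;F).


Ȟ^0 = 0, Ȟ^1 = Z/2 and Ȟ^2 = 0

nonempty intersections:
  W12={p} W16={k,o} W23={n} W34={j} W45={g,l} W56={h}
C dims 6,6; δ0: rk 6, SNF 1^5·2
Ȟ^0: (6−6)−0=0 ⇒ 0
Ȟ^1: (6−0)−6=0 plus torsion [2] ⇒ Z/2
Ȟ^2: (0−0)−0=0 ⇒ 0
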